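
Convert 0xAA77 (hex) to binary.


Each hex digit → 4 binary bits:
  A = 1010
  A = 1010
  7 = 0111
  7 = 0111
Concatenate: 1010 1010 0111 0111
= 1010101001110111


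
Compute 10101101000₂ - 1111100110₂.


Align and subtract column by column (LSB to MSB, borrowing when needed):
  10101101000
- 01111100110
  -----------
  col 0: (0 - 0 borrow-in) - 0 → 0 - 0 = 0, borrow out 0
  col 1: (0 - 0 borrow-in) - 1 → borrow from next column: (0+2) - 1 = 1, borrow out 1
  col 2: (0 - 1 borrow-in) - 1 → borrow from next column: (-1+2) - 1 = 0, borrow out 1
  col 3: (1 - 1 borrow-in) - 0 → 0 - 0 = 0, borrow out 0
  col 4: (0 - 0 borrow-in) - 0 → 0 - 0 = 0, borrow out 0
  col 5: (1 - 0 borrow-in) - 1 → 1 - 1 = 0, borrow out 0
  col 6: (1 - 0 borrow-in) - 1 → 1 - 1 = 0, borrow out 0
  col 7: (0 - 0 borrow-in) - 1 → borrow from next column: (0+2) - 1 = 1, borrow out 1
  col 8: (1 - 1 borrow-in) - 1 → borrow from next column: (0+2) - 1 = 1, borrow out 1
  col 9: (0 - 1 borrow-in) - 1 → borrow from next column: (-1+2) - 1 = 0, borrow out 1
  col 10: (1 - 1 borrow-in) - 0 → 0 - 0 = 0, borrow out 0
Reading bits MSB→LSB: 00110000010
Strip leading zeros: 110000010
= 110000010


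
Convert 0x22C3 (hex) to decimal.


Positional values:
Position 0: 3 × 16^0 = 3 × 1 = 3
Position 1: C × 16^1 = 12 × 16 = 192
Position 2: 2 × 16^2 = 2 × 256 = 512
Position 3: 2 × 16^3 = 2 × 4096 = 8192
Sum = 3 + 192 + 512 + 8192
= 8899


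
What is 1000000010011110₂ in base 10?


Positional values:
Bit 1: 1 × 2^1 = 2
Bit 2: 1 × 2^2 = 4
Bit 3: 1 × 2^3 = 8
Bit 4: 1 × 2^4 = 16
Bit 7: 1 × 2^7 = 128
Bit 15: 1 × 2^15 = 32768
Sum = 2 + 4 + 8 + 16 + 128 + 32768
= 32926


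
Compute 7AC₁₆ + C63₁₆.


Align and add column by column (LSB to MSB, each column mod 16 with carry):
  07AC
+ 0C63
  ----
  col 0: C(12) + 3(3) + 0 (carry in) = 15 → F(15), carry out 0
  col 1: A(10) + 6(6) + 0 (carry in) = 16 → 0(0), carry out 1
  col 2: 7(7) + C(12) + 1 (carry in) = 20 → 4(4), carry out 1
  col 3: 0(0) + 0(0) + 1 (carry in) = 1 → 1(1), carry out 0
Reading digits MSB→LSB: 140F
Strip leading zeros: 140F
= 0x140F


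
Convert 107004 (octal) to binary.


Each octal digit → 3 binary bits:
  1 = 001
  0 = 000
  7 = 111
  0 = 000
  0 = 000
  4 = 100
Concatenate: 001 000 111 000 000 100
= 001000111000000100


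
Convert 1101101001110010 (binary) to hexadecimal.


Group into 4-bit nibbles: 1101101001110010
  1101 = D
  1010 = A
  0111 = 7
  0010 = 2
= 0xDA72


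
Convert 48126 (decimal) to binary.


Divide by 2 repeatedly:
48126 ÷ 2 = 24063 remainder 0
24063 ÷ 2 = 12031 remainder 1
12031 ÷ 2 = 6015 remainder 1
6015 ÷ 2 = 3007 remainder 1
3007 ÷ 2 = 1503 remainder 1
1503 ÷ 2 = 751 remainder 1
751 ÷ 2 = 375 remainder 1
375 ÷ 2 = 187 remainder 1
187 ÷ 2 = 93 remainder 1
93 ÷ 2 = 46 remainder 1
46 ÷ 2 = 23 remainder 0
23 ÷ 2 = 11 remainder 1
11 ÷ 2 = 5 remainder 1
5 ÷ 2 = 2 remainder 1
2 ÷ 2 = 1 remainder 0
1 ÷ 2 = 0 remainder 1
Reading remainders bottom-up:
= 1011101111111110


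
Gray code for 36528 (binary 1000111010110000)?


Binary: 1000111010110000
Gray code: G = B XOR (B >> 1)
B >> 1 = 0100011101011000
1000111010110000 XOR 0100011101011000:
  1 XOR 0 = 1
  0 XOR 1 = 1
  0 XOR 0 = 0
  0 XOR 0 = 0
  1 XOR 0 = 1
  1 XOR 1 = 0
  1 XOR 1 = 0
  0 XOR 1 = 1
  1 XOR 0 = 1
  0 XOR 1 = 1
  1 XOR 0 = 1
  1 XOR 1 = 0
  0 XOR 1 = 1
  0 XOR 0 = 0
  0 XOR 0 = 0
  0 XOR 0 = 0
= 1100100111101000


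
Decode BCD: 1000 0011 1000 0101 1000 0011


Each 4-bit group → digit:
  1000 → 8
  0011 → 3
  1000 → 8
  0101 → 5
  1000 → 8
  0011 → 3
= 838583


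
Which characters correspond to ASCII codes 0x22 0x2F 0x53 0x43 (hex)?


Codes (hex): 0x22 0x2F 0x53 0x43
Per-code ASCII lookup:
  0x22 = 34  (special character) → '"'
  0x2F = 47  (special character) → '/'
  0x53 = 83  (range 65-90: uppercase, 83 - 65 = 18) → 'S'
  0x43 = 67  (range 65-90: uppercase, 67 - 65 = 2) → 'C'
= '"/SC'


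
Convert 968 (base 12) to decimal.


Positional values (base 12):
  8 × 12^0 = 8 × 1 = 8
  6 × 12^1 = 6 × 12 = 72
  9 × 12^2 = 9 × 144 = 1296
Sum = 8 + 72 + 1296
= 1376


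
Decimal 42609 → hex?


Divide by 16 repeatedly:
42609 ÷ 16 = 2663 remainder 1 (1)
2663 ÷ 16 = 166 remainder 7 (7)
166 ÷ 16 = 10 remainder 6 (6)
10 ÷ 16 = 0 remainder 10 (A)
Reading remainders bottom-up:
= 0xA671


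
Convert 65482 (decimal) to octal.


Divide by 8 repeatedly:
65482 ÷ 8 = 8185 remainder 2
8185 ÷ 8 = 1023 remainder 1
1023 ÷ 8 = 127 remainder 7
127 ÷ 8 = 15 remainder 7
15 ÷ 8 = 1 remainder 7
1 ÷ 8 = 0 remainder 1
Reading remainders bottom-up:
= 0o177712


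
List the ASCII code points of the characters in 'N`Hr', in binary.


String: 'N`Hr'  (4 characters)
Per-character ASCII lookup:
  'N': uppercase starts at 65: 'N' = 65 + 13 = 78 → 1001110
  '`': special character: '`' = 96 → 1100000
  'H': uppercase starts at 65: 'H' = 65 + 7 = 72 → 1001000
  'r': lowercase starts at 97: 'r' = 97 + 17 = 114 → 1110010
= 1001110 1100000 1001000 1110010


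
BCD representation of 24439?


Each digit → 4-bit binary:
  2 → 0010
  4 → 0100
  4 → 0100
  3 → 0011
  9 → 1001
= 0010 0100 0100 0011 1001


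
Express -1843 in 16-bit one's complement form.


Original: 0000011100110011
Invert all bits:
  bit 0: 0 → 1
  bit 1: 0 → 1
  bit 2: 0 → 1
  bit 3: 0 → 1
  bit 4: 0 → 1
  bit 5: 1 → 0
  bit 6: 1 → 0
  bit 7: 1 → 0
  bit 8: 0 → 1
  bit 9: 0 → 1
  bit 10: 1 → 0
  bit 11: 1 → 0
  bit 12: 0 → 1
  bit 13: 0 → 1
  bit 14: 1 → 0
  bit 15: 1 → 0
= 1111100011001100


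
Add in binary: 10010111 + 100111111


Align and add column by column (LSB to MSB, carry propagating):
  0010010111
+ 0100111111
  ----------
  col 0: 1 + 1 + 0 (carry in) = 2 → bit 0, carry out 1
  col 1: 1 + 1 + 1 (carry in) = 3 → bit 1, carry out 1
  col 2: 1 + 1 + 1 (carry in) = 3 → bit 1, carry out 1
  col 3: 0 + 1 + 1 (carry in) = 2 → bit 0, carry out 1
  col 4: 1 + 1 + 1 (carry in) = 3 → bit 1, carry out 1
  col 5: 0 + 1 + 1 (carry in) = 2 → bit 0, carry out 1
  col 6: 0 + 0 + 1 (carry in) = 1 → bit 1, carry out 0
  col 7: 1 + 0 + 0 (carry in) = 1 → bit 1, carry out 0
  col 8: 0 + 1 + 0 (carry in) = 1 → bit 1, carry out 0
  col 9: 0 + 0 + 0 (carry in) = 0 → bit 0, carry out 0
Reading bits MSB→LSB: 0111010110
Strip leading zeros: 111010110
= 111010110


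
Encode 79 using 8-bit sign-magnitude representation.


Sign bit: 0 (positive)
Magnitude: 79 = 1001111
= 01001111


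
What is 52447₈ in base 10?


Positional values:
Position 0: 7 × 8^0 = 7
Position 1: 4 × 8^1 = 32
Position 2: 4 × 8^2 = 256
Position 3: 2 × 8^3 = 1024
Position 4: 5 × 8^4 = 20480
Sum = 7 + 32 + 256 + 1024 + 20480
= 21799


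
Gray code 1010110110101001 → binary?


Gray code: 1010110110101001
MSB stays the same: 1
Each subsequent bit = prev_binary XOR current_gray:
  B[1] = 1 XOR 0 = 1
  B[2] = 1 XOR 1 = 0
  B[3] = 0 XOR 0 = 0
  B[4] = 0 XOR 1 = 1
  B[5] = 1 XOR 1 = 0
  B[6] = 0 XOR 0 = 0
  B[7] = 0 XOR 1 = 1
  B[8] = 1 XOR 1 = 0
  B[9] = 0 XOR 0 = 0
  B[10] = 0 XOR 1 = 1
  B[11] = 1 XOR 0 = 1
  B[12] = 1 XOR 1 = 0
  B[13] = 0 XOR 0 = 0
  B[14] = 0 XOR 0 = 0
  B[15] = 0 XOR 1 = 1
= 1100100100110001 (51505 decimal)


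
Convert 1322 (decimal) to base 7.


Divide by 7 repeatedly:
1322 ÷ 7 = 188 remainder 6
188 ÷ 7 = 26 remainder 6
26 ÷ 7 = 3 remainder 5
3 ÷ 7 = 0 remainder 3
Reading remainders bottom-up:
= 3566


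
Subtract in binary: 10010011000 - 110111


Align and subtract column by column (LSB to MSB, borrowing when needed):
  10010011000
- 00000110111
  -----------
  col 0: (0 - 0 borrow-in) - 1 → borrow from next column: (0+2) - 1 = 1, borrow out 1
  col 1: (0 - 1 borrow-in) - 1 → borrow from next column: (-1+2) - 1 = 0, borrow out 1
  col 2: (0 - 1 borrow-in) - 1 → borrow from next column: (-1+2) - 1 = 0, borrow out 1
  col 3: (1 - 1 borrow-in) - 0 → 0 - 0 = 0, borrow out 0
  col 4: (1 - 0 borrow-in) - 1 → 1 - 1 = 0, borrow out 0
  col 5: (0 - 0 borrow-in) - 1 → borrow from next column: (0+2) - 1 = 1, borrow out 1
  col 6: (0 - 1 borrow-in) - 0 → borrow from next column: (-1+2) - 0 = 1, borrow out 1
  col 7: (1 - 1 borrow-in) - 0 → 0 - 0 = 0, borrow out 0
  col 8: (0 - 0 borrow-in) - 0 → 0 - 0 = 0, borrow out 0
  col 9: (0 - 0 borrow-in) - 0 → 0 - 0 = 0, borrow out 0
  col 10: (1 - 0 borrow-in) - 0 → 1 - 0 = 1, borrow out 0
Reading bits MSB→LSB: 10001100001
Strip leading zeros: 10001100001
= 10001100001


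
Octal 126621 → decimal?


Positional values:
Position 0: 1 × 8^0 = 1
Position 1: 2 × 8^1 = 16
Position 2: 6 × 8^2 = 384
Position 3: 6 × 8^3 = 3072
Position 4: 2 × 8^4 = 8192
Position 5: 1 × 8^5 = 32768
Sum = 1 + 16 + 384 + 3072 + 8192 + 32768
= 44433


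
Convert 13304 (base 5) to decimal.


Positional values (base 5):
  4 × 5^0 = 4 × 1 = 4
  0 × 5^1 = 0 × 5 = 0
  3 × 5^2 = 3 × 25 = 75
  3 × 5^3 = 3 × 125 = 375
  1 × 5^4 = 1 × 625 = 625
Sum = 4 + 0 + 75 + 375 + 625
= 1079


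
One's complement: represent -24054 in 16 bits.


Original: 0101110111110110
Invert all bits:
  bit 0: 0 → 1
  bit 1: 1 → 0
  bit 2: 0 → 1
  bit 3: 1 → 0
  bit 4: 1 → 0
  bit 5: 1 → 0
  bit 6: 0 → 1
  bit 7: 1 → 0
  bit 8: 1 → 0
  bit 9: 1 → 0
  bit 10: 1 → 0
  bit 11: 1 → 0
  bit 12: 0 → 1
  bit 13: 1 → 0
  bit 14: 1 → 0
  bit 15: 0 → 1
= 1010001000001001


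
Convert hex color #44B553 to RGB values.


Hex: #44B553
R = 44₁₆ = 68
G = B5₁₆ = 181
B = 53₁₆ = 83
= RGB(68, 181, 83)


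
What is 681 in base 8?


Divide by 8 repeatedly:
681 ÷ 8 = 85 remainder 1
85 ÷ 8 = 10 remainder 5
10 ÷ 8 = 1 remainder 2
1 ÷ 8 = 0 remainder 1
Reading remainders bottom-up:
= 0o1251


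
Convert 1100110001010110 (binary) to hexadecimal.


Group into 4-bit nibbles: 1100110001010110
  1100 = C
  1100 = C
  0101 = 5
  0110 = 6
= 0xCC56


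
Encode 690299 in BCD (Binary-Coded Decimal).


Each digit → 4-bit binary:
  6 → 0110
  9 → 1001
  0 → 0000
  2 → 0010
  9 → 1001
  9 → 1001
= 0110 1001 0000 0010 1001 1001


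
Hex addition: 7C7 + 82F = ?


Align and add column by column (LSB to MSB, each column mod 16 with carry):
  07C7
+ 082F
  ----
  col 0: 7(7) + F(15) + 0 (carry in) = 22 → 6(6), carry out 1
  col 1: C(12) + 2(2) + 1 (carry in) = 15 → F(15), carry out 0
  col 2: 7(7) + 8(8) + 0 (carry in) = 15 → F(15), carry out 0
  col 3: 0(0) + 0(0) + 0 (carry in) = 0 → 0(0), carry out 0
Reading digits MSB→LSB: 0FF6
Strip leading zeros: FF6
= 0xFF6


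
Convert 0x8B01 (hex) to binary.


Each hex digit → 4 binary bits:
  8 = 1000
  B = 1011
  0 = 0000
  1 = 0001
Concatenate: 1000 1011 0000 0001
= 1000101100000001


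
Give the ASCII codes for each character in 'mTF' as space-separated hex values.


String: 'mTF'  (3 characters)
Per-character ASCII lookup:
  'm': lowercase starts at 97: 'm' = 97 + 12 = 109 → 0x6D
  'T': uppercase starts at 65: 'T' = 65 + 19 = 84 → 0x54
  'F': uppercase starts at 65: 'F' = 65 + 5 = 70 → 0x46
= 0x6D 0x54 0x46


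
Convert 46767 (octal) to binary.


Each octal digit → 3 binary bits:
  4 = 100
  6 = 110
  7 = 111
  6 = 110
  7 = 111
Concatenate: 100 110 111 110 111
= 100110111110111


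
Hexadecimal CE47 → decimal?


Positional values:
Position 0: 7 × 16^0 = 7 × 1 = 7
Position 1: 4 × 16^1 = 4 × 16 = 64
Position 2: E × 16^2 = 14 × 256 = 3584
Position 3: C × 16^3 = 12 × 4096 = 49152
Sum = 7 + 64 + 3584 + 49152
= 52807


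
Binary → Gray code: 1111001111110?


Binary: 1111001111110
Gray code: G = B XOR (B >> 1)
B >> 1 = 0111100111111
1111001111110 XOR 0111100111111:
  1 XOR 0 = 1
  1 XOR 1 = 0
  1 XOR 1 = 0
  1 XOR 1 = 0
  0 XOR 1 = 1
  0 XOR 0 = 0
  1 XOR 0 = 1
  1 XOR 1 = 0
  1 XOR 1 = 0
  1 XOR 1 = 0
  1 XOR 1 = 0
  1 XOR 1 = 0
  0 XOR 1 = 1
= 1000101000001


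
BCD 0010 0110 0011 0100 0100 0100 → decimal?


Each 4-bit group → digit:
  0010 → 2
  0110 → 6
  0011 → 3
  0100 → 4
  0100 → 4
  0100 → 4
= 263444


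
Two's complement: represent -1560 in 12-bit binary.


Original: 011000011000
Step 1 - Invert all bits: 100111100111
Step 2 - Add 1: 100111100111 + 1
= 100111101000 (represents -1560)


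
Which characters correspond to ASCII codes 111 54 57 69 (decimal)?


Codes (decimal): 111 54 57 69
Per-code ASCII lookup:
  111  (range 97-122: lowercase, 111 - 97 = 14) → 'o'
  54  (range 48-57: digits, 54 - 48 = 6) → '6'
  57  (range 48-57: digits, 57 - 48 = 9) → '9'
  69  (range 65-90: uppercase, 69 - 65 = 4) → 'E'
= 'o69E'


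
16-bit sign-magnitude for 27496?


Sign bit: 0 (positive)
Magnitude: 27496 = 110101101101000
= 0110101101101000


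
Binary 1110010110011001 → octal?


Group into 3-bit groups: 001110010110011001
  001 = 1
  110 = 6
  010 = 2
  110 = 6
  011 = 3
  001 = 1
= 0o162631


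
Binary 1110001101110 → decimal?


Positional values:
Bit 1: 1 × 2^1 = 2
Bit 2: 1 × 2^2 = 4
Bit 3: 1 × 2^3 = 8
Bit 5: 1 × 2^5 = 32
Bit 6: 1 × 2^6 = 64
Bit 10: 1 × 2^10 = 1024
Bit 11: 1 × 2^11 = 2048
Bit 12: 1 × 2^12 = 4096
Sum = 2 + 4 + 8 + 32 + 64 + 1024 + 2048 + 4096
= 7278


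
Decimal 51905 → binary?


Divide by 2 repeatedly:
51905 ÷ 2 = 25952 remainder 1
25952 ÷ 2 = 12976 remainder 0
12976 ÷ 2 = 6488 remainder 0
6488 ÷ 2 = 3244 remainder 0
3244 ÷ 2 = 1622 remainder 0
1622 ÷ 2 = 811 remainder 0
811 ÷ 2 = 405 remainder 1
405 ÷ 2 = 202 remainder 1
202 ÷ 2 = 101 remainder 0
101 ÷ 2 = 50 remainder 1
50 ÷ 2 = 25 remainder 0
25 ÷ 2 = 12 remainder 1
12 ÷ 2 = 6 remainder 0
6 ÷ 2 = 3 remainder 0
3 ÷ 2 = 1 remainder 1
1 ÷ 2 = 0 remainder 1
Reading remainders bottom-up:
= 1100101011000001


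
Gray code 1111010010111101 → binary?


Gray code: 1111010010111101
MSB stays the same: 1
Each subsequent bit = prev_binary XOR current_gray:
  B[1] = 1 XOR 1 = 0
  B[2] = 0 XOR 1 = 1
  B[3] = 1 XOR 1 = 0
  B[4] = 0 XOR 0 = 0
  B[5] = 0 XOR 1 = 1
  B[6] = 1 XOR 0 = 1
  B[7] = 1 XOR 0 = 1
  B[8] = 1 XOR 1 = 0
  B[9] = 0 XOR 0 = 0
  B[10] = 0 XOR 1 = 1
  B[11] = 1 XOR 1 = 0
  B[12] = 0 XOR 1 = 1
  B[13] = 1 XOR 1 = 0
  B[14] = 0 XOR 0 = 0
  B[15] = 0 XOR 1 = 1
= 1010011100101001 (42793 decimal)


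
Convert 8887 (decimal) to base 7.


Divide by 7 repeatedly:
8887 ÷ 7 = 1269 remainder 4
1269 ÷ 7 = 181 remainder 2
181 ÷ 7 = 25 remainder 6
25 ÷ 7 = 3 remainder 4
3 ÷ 7 = 0 remainder 3
Reading remainders bottom-up:
= 34624


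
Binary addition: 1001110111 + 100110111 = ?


Align and add column by column (LSB to MSB, carry propagating):
  01001110111
+ 00100110111
  -----------
  col 0: 1 + 1 + 0 (carry in) = 2 → bit 0, carry out 1
  col 1: 1 + 1 + 1 (carry in) = 3 → bit 1, carry out 1
  col 2: 1 + 1 + 1 (carry in) = 3 → bit 1, carry out 1
  col 3: 0 + 0 + 1 (carry in) = 1 → bit 1, carry out 0
  col 4: 1 + 1 + 0 (carry in) = 2 → bit 0, carry out 1
  col 5: 1 + 1 + 1 (carry in) = 3 → bit 1, carry out 1
  col 6: 1 + 0 + 1 (carry in) = 2 → bit 0, carry out 1
  col 7: 0 + 0 + 1 (carry in) = 1 → bit 1, carry out 0
  col 8: 0 + 1 + 0 (carry in) = 1 → bit 1, carry out 0
  col 9: 1 + 0 + 0 (carry in) = 1 → bit 1, carry out 0
  col 10: 0 + 0 + 0 (carry in) = 0 → bit 0, carry out 0
Reading bits MSB→LSB: 01110101110
Strip leading zeros: 1110101110
= 1110101110


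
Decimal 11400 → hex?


Divide by 16 repeatedly:
11400 ÷ 16 = 712 remainder 8 (8)
712 ÷ 16 = 44 remainder 8 (8)
44 ÷ 16 = 2 remainder 12 (C)
2 ÷ 16 = 0 remainder 2 (2)
Reading remainders bottom-up:
= 0x2C88


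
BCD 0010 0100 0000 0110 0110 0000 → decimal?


Each 4-bit group → digit:
  0010 → 2
  0100 → 4
  0000 → 0
  0110 → 6
  0110 → 6
  0000 → 0
= 240660


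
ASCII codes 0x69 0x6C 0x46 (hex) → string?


Codes (hex): 0x69 0x6C 0x46
Per-code ASCII lookup:
  0x69 = 105  (range 97-122: lowercase, 105 - 97 = 8) → 'i'
  0x6C = 108  (range 97-122: lowercase, 108 - 97 = 11) → 'l'
  0x46 = 70  (range 65-90: uppercase, 70 - 65 = 5) → 'F'
= 'ilF'


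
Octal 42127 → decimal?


Positional values:
Position 0: 7 × 8^0 = 7
Position 1: 2 × 8^1 = 16
Position 2: 1 × 8^2 = 64
Position 3: 2 × 8^3 = 1024
Position 4: 4 × 8^4 = 16384
Sum = 7 + 16 + 64 + 1024 + 16384
= 17495


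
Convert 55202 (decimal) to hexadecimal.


Divide by 16 repeatedly:
55202 ÷ 16 = 3450 remainder 2 (2)
3450 ÷ 16 = 215 remainder 10 (A)
215 ÷ 16 = 13 remainder 7 (7)
13 ÷ 16 = 0 remainder 13 (D)
Reading remainders bottom-up:
= 0xD7A2


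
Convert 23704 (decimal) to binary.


Divide by 2 repeatedly:
23704 ÷ 2 = 11852 remainder 0
11852 ÷ 2 = 5926 remainder 0
5926 ÷ 2 = 2963 remainder 0
2963 ÷ 2 = 1481 remainder 1
1481 ÷ 2 = 740 remainder 1
740 ÷ 2 = 370 remainder 0
370 ÷ 2 = 185 remainder 0
185 ÷ 2 = 92 remainder 1
92 ÷ 2 = 46 remainder 0
46 ÷ 2 = 23 remainder 0
23 ÷ 2 = 11 remainder 1
11 ÷ 2 = 5 remainder 1
5 ÷ 2 = 2 remainder 1
2 ÷ 2 = 1 remainder 0
1 ÷ 2 = 0 remainder 1
Reading remainders bottom-up:
= 101110010011000


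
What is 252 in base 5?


Divide by 5 repeatedly:
252 ÷ 5 = 50 remainder 2
50 ÷ 5 = 10 remainder 0
10 ÷ 5 = 2 remainder 0
2 ÷ 5 = 0 remainder 2
Reading remainders bottom-up:
= 2002


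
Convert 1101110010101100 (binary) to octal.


Group into 3-bit groups: 001101110010101100
  001 = 1
  101 = 5
  110 = 6
  010 = 2
  101 = 5
  100 = 4
= 0o156254


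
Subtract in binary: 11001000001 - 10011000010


Align and subtract column by column (LSB to MSB, borrowing when needed):
  11001000001
- 10011000010
  -----------
  col 0: (1 - 0 borrow-in) - 0 → 1 - 0 = 1, borrow out 0
  col 1: (0 - 0 borrow-in) - 1 → borrow from next column: (0+2) - 1 = 1, borrow out 1
  col 2: (0 - 1 borrow-in) - 0 → borrow from next column: (-1+2) - 0 = 1, borrow out 1
  col 3: (0 - 1 borrow-in) - 0 → borrow from next column: (-1+2) - 0 = 1, borrow out 1
  col 4: (0 - 1 borrow-in) - 0 → borrow from next column: (-1+2) - 0 = 1, borrow out 1
  col 5: (0 - 1 borrow-in) - 0 → borrow from next column: (-1+2) - 0 = 1, borrow out 1
  col 6: (1 - 1 borrow-in) - 1 → borrow from next column: (0+2) - 1 = 1, borrow out 1
  col 7: (0 - 1 borrow-in) - 1 → borrow from next column: (-1+2) - 1 = 0, borrow out 1
  col 8: (0 - 1 borrow-in) - 0 → borrow from next column: (-1+2) - 0 = 1, borrow out 1
  col 9: (1 - 1 borrow-in) - 0 → 0 - 0 = 0, borrow out 0
  col 10: (1 - 0 borrow-in) - 1 → 1 - 1 = 0, borrow out 0
Reading bits MSB→LSB: 00101111111
Strip leading zeros: 101111111
= 101111111


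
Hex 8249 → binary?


Each hex digit → 4 binary bits:
  8 = 1000
  2 = 0010
  4 = 0100
  9 = 1001
Concatenate: 1000 0010 0100 1001
= 1000001001001001


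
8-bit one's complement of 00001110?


Original: 00001110
Invert all bits:
  bit 0: 0 → 1
  bit 1: 0 → 1
  bit 2: 0 → 1
  bit 3: 0 → 1
  bit 4: 1 → 0
  bit 5: 1 → 0
  bit 6: 1 → 0
  bit 7: 0 → 1
= 11110001


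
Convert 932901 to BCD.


Each digit → 4-bit binary:
  9 → 1001
  3 → 0011
  2 → 0010
  9 → 1001
  0 → 0000
  1 → 0001
= 1001 0011 0010 1001 0000 0001


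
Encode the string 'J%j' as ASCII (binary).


String: 'J%j'  (3 characters)
Per-character ASCII lookup:
  'J': uppercase starts at 65: 'J' = 65 + 9 = 74 → 1001010
  '%': special character: '%' = 37 → 100101
  'j': lowercase starts at 97: 'j' = 97 + 9 = 106 → 1101010
= 1001010 100101 1101010


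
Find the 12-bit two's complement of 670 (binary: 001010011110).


Original: 001010011110
Step 1 - Invert all bits: 110101100001
Step 2 - Add 1: 110101100001 + 1
= 110101100010 (represents -670)


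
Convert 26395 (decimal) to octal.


Divide by 8 repeatedly:
26395 ÷ 8 = 3299 remainder 3
3299 ÷ 8 = 412 remainder 3
412 ÷ 8 = 51 remainder 4
51 ÷ 8 = 6 remainder 3
6 ÷ 8 = 0 remainder 6
Reading remainders bottom-up:
= 0o63433


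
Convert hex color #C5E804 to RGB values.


Hex: #C5E804
R = C5₁₆ = 197
G = E8₁₆ = 232
B = 04₁₆ = 4
= RGB(197, 232, 4)


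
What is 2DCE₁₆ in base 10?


Positional values:
Position 0: E × 16^0 = 14 × 1 = 14
Position 1: C × 16^1 = 12 × 16 = 192
Position 2: D × 16^2 = 13 × 256 = 3328
Position 3: 2 × 16^3 = 2 × 4096 = 8192
Sum = 14 + 192 + 3328 + 8192
= 11726


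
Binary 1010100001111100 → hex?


Group into 4-bit nibbles: 1010100001111100
  1010 = A
  1000 = 8
  0111 = 7
  1100 = C
= 0xA87C


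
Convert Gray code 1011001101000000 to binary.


Gray code: 1011001101000000
MSB stays the same: 1
Each subsequent bit = prev_binary XOR current_gray:
  B[1] = 1 XOR 0 = 1
  B[2] = 1 XOR 1 = 0
  B[3] = 0 XOR 1 = 1
  B[4] = 1 XOR 0 = 1
  B[5] = 1 XOR 0 = 1
  B[6] = 1 XOR 1 = 0
  B[7] = 0 XOR 1 = 1
  B[8] = 1 XOR 0 = 1
  B[9] = 1 XOR 1 = 0
  B[10] = 0 XOR 0 = 0
  B[11] = 0 XOR 0 = 0
  B[12] = 0 XOR 0 = 0
  B[13] = 0 XOR 0 = 0
  B[14] = 0 XOR 0 = 0
  B[15] = 0 XOR 0 = 0
= 1101110110000000 (56704 decimal)


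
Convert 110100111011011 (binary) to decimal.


Positional values:
Bit 0: 1 × 2^0 = 1
Bit 1: 1 × 2^1 = 2
Bit 3: 1 × 2^3 = 8
Bit 4: 1 × 2^4 = 16
Bit 6: 1 × 2^6 = 64
Bit 7: 1 × 2^7 = 128
Bit 8: 1 × 2^8 = 256
Bit 11: 1 × 2^11 = 2048
Bit 13: 1 × 2^13 = 8192
Bit 14: 1 × 2^14 = 16384
Sum = 1 + 2 + 8 + 16 + 64 + 128 + 256 + 2048 + 8192 + 16384
= 27099


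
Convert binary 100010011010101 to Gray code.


Binary: 100010011010101
Gray code: G = B XOR (B >> 1)
B >> 1 = 010001001101010
100010011010101 XOR 010001001101010:
  1 XOR 0 = 1
  0 XOR 1 = 1
  0 XOR 0 = 0
  0 XOR 0 = 0
  1 XOR 0 = 1
  0 XOR 1 = 1
  0 XOR 0 = 0
  1 XOR 0 = 1
  1 XOR 1 = 0
  0 XOR 1 = 1
  1 XOR 0 = 1
  0 XOR 1 = 1
  1 XOR 0 = 1
  0 XOR 1 = 1
  1 XOR 0 = 1
= 110011010111111


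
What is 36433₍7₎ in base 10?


Positional values (base 7):
  3 × 7^0 = 3 × 1 = 3
  3 × 7^1 = 3 × 7 = 21
  4 × 7^2 = 4 × 49 = 196
  6 × 7^3 = 6 × 343 = 2058
  3 × 7^4 = 3 × 2401 = 7203
Sum = 3 + 21 + 196 + 2058 + 7203
= 9481


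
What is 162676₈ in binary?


Each octal digit → 3 binary bits:
  1 = 001
  6 = 110
  2 = 010
  6 = 110
  7 = 111
  6 = 110
Concatenate: 001 110 010 110 111 110
= 001110010110111110


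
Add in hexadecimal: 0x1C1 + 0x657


Align and add column by column (LSB to MSB, each column mod 16 with carry):
  01C1
+ 0657
  ----
  col 0: 1(1) + 7(7) + 0 (carry in) = 8 → 8(8), carry out 0
  col 1: C(12) + 5(5) + 0 (carry in) = 17 → 1(1), carry out 1
  col 2: 1(1) + 6(6) + 1 (carry in) = 8 → 8(8), carry out 0
  col 3: 0(0) + 0(0) + 0 (carry in) = 0 → 0(0), carry out 0
Reading digits MSB→LSB: 0818
Strip leading zeros: 818
= 0x818


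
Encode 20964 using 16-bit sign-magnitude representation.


Sign bit: 0 (positive)
Magnitude: 20964 = 101000111100100
= 0101000111100100


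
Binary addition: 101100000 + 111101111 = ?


Align and add column by column (LSB to MSB, carry propagating):
  0101100000
+ 0111101111
  ----------
  col 0: 0 + 1 + 0 (carry in) = 1 → bit 1, carry out 0
  col 1: 0 + 1 + 0 (carry in) = 1 → bit 1, carry out 0
  col 2: 0 + 1 + 0 (carry in) = 1 → bit 1, carry out 0
  col 3: 0 + 1 + 0 (carry in) = 1 → bit 1, carry out 0
  col 4: 0 + 0 + 0 (carry in) = 0 → bit 0, carry out 0
  col 5: 1 + 1 + 0 (carry in) = 2 → bit 0, carry out 1
  col 6: 1 + 1 + 1 (carry in) = 3 → bit 1, carry out 1
  col 7: 0 + 1 + 1 (carry in) = 2 → bit 0, carry out 1
  col 8: 1 + 1 + 1 (carry in) = 3 → bit 1, carry out 1
  col 9: 0 + 0 + 1 (carry in) = 1 → bit 1, carry out 0
Reading bits MSB→LSB: 1101001111
Strip leading zeros: 1101001111
= 1101001111


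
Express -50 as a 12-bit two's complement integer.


Original: 000000110010
Step 1 - Invert all bits: 111111001101
Step 2 - Add 1: 111111001101 + 1
= 111111001110 (represents -50)


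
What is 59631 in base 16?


Divide by 16 repeatedly:
59631 ÷ 16 = 3726 remainder 15 (F)
3726 ÷ 16 = 232 remainder 14 (E)
232 ÷ 16 = 14 remainder 8 (8)
14 ÷ 16 = 0 remainder 14 (E)
Reading remainders bottom-up:
= 0xE8EF


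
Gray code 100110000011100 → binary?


Gray code: 100110000011100
MSB stays the same: 1
Each subsequent bit = prev_binary XOR current_gray:
  B[1] = 1 XOR 0 = 1
  B[2] = 1 XOR 0 = 1
  B[3] = 1 XOR 1 = 0
  B[4] = 0 XOR 1 = 1
  B[5] = 1 XOR 0 = 1
  B[6] = 1 XOR 0 = 1
  B[7] = 1 XOR 0 = 1
  B[8] = 1 XOR 0 = 1
  B[9] = 1 XOR 0 = 1
  B[10] = 1 XOR 1 = 0
  B[11] = 0 XOR 1 = 1
  B[12] = 1 XOR 1 = 0
  B[13] = 0 XOR 0 = 0
  B[14] = 0 XOR 0 = 0
= 111011111101000 (30696 decimal)


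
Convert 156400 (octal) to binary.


Each octal digit → 3 binary bits:
  1 = 001
  5 = 101
  6 = 110
  4 = 100
  0 = 000
  0 = 000
Concatenate: 001 101 110 100 000 000
= 001101110100000000


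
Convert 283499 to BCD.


Each digit → 4-bit binary:
  2 → 0010
  8 → 1000
  3 → 0011
  4 → 0100
  9 → 1001
  9 → 1001
= 0010 1000 0011 0100 1001 1001


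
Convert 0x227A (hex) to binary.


Each hex digit → 4 binary bits:
  2 = 0010
  2 = 0010
  7 = 0111
  A = 1010
Concatenate: 0010 0010 0111 1010
= 0010001001111010


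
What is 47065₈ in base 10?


Positional values:
Position 0: 5 × 8^0 = 5
Position 1: 6 × 8^1 = 48
Position 2: 0 × 8^2 = 0
Position 3: 7 × 8^3 = 3584
Position 4: 4 × 8^4 = 16384
Sum = 5 + 48 + 0 + 3584 + 16384
= 20021


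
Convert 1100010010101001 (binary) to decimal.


Positional values:
Bit 0: 1 × 2^0 = 1
Bit 3: 1 × 2^3 = 8
Bit 5: 1 × 2^5 = 32
Bit 7: 1 × 2^7 = 128
Bit 10: 1 × 2^10 = 1024
Bit 14: 1 × 2^14 = 16384
Bit 15: 1 × 2^15 = 32768
Sum = 1 + 8 + 32 + 128 + 1024 + 16384 + 32768
= 50345


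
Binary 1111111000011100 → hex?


Group into 4-bit nibbles: 1111111000011100
  1111 = F
  1110 = E
  0001 = 1
  1100 = C
= 0xFE1C


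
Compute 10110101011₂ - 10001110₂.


Align and subtract column by column (LSB to MSB, borrowing when needed):
  10110101011
- 00010001110
  -----------
  col 0: (1 - 0 borrow-in) - 0 → 1 - 0 = 1, borrow out 0
  col 1: (1 - 0 borrow-in) - 1 → 1 - 1 = 0, borrow out 0
  col 2: (0 - 0 borrow-in) - 1 → borrow from next column: (0+2) - 1 = 1, borrow out 1
  col 3: (1 - 1 borrow-in) - 1 → borrow from next column: (0+2) - 1 = 1, borrow out 1
  col 4: (0 - 1 borrow-in) - 0 → borrow from next column: (-1+2) - 0 = 1, borrow out 1
  col 5: (1 - 1 borrow-in) - 0 → 0 - 0 = 0, borrow out 0
  col 6: (0 - 0 borrow-in) - 0 → 0 - 0 = 0, borrow out 0
  col 7: (1 - 0 borrow-in) - 1 → 1 - 1 = 0, borrow out 0
  col 8: (1 - 0 borrow-in) - 0 → 1 - 0 = 1, borrow out 0
  col 9: (0 - 0 borrow-in) - 0 → 0 - 0 = 0, borrow out 0
  col 10: (1 - 0 borrow-in) - 0 → 1 - 0 = 1, borrow out 0
Reading bits MSB→LSB: 10100011101
Strip leading zeros: 10100011101
= 10100011101


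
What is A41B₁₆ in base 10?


Positional values:
Position 0: B × 16^0 = 11 × 1 = 11
Position 1: 1 × 16^1 = 1 × 16 = 16
Position 2: 4 × 16^2 = 4 × 256 = 1024
Position 3: A × 16^3 = 10 × 4096 = 40960
Sum = 11 + 16 + 1024 + 40960
= 42011


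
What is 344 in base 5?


Divide by 5 repeatedly:
344 ÷ 5 = 68 remainder 4
68 ÷ 5 = 13 remainder 3
13 ÷ 5 = 2 remainder 3
2 ÷ 5 = 0 remainder 2
Reading remainders bottom-up:
= 2334


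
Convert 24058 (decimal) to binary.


Divide by 2 repeatedly:
24058 ÷ 2 = 12029 remainder 0
12029 ÷ 2 = 6014 remainder 1
6014 ÷ 2 = 3007 remainder 0
3007 ÷ 2 = 1503 remainder 1
1503 ÷ 2 = 751 remainder 1
751 ÷ 2 = 375 remainder 1
375 ÷ 2 = 187 remainder 1
187 ÷ 2 = 93 remainder 1
93 ÷ 2 = 46 remainder 1
46 ÷ 2 = 23 remainder 0
23 ÷ 2 = 11 remainder 1
11 ÷ 2 = 5 remainder 1
5 ÷ 2 = 2 remainder 1
2 ÷ 2 = 1 remainder 0
1 ÷ 2 = 0 remainder 1
Reading remainders bottom-up:
= 101110111111010


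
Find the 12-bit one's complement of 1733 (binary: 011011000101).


Original: 011011000101
Invert all bits:
  bit 0: 0 → 1
  bit 1: 1 → 0
  bit 2: 1 → 0
  bit 3: 0 → 1
  bit 4: 1 → 0
  bit 5: 1 → 0
  bit 6: 0 → 1
  bit 7: 0 → 1
  bit 8: 0 → 1
  bit 9: 1 → 0
  bit 10: 0 → 1
  bit 11: 1 → 0
= 100100111010


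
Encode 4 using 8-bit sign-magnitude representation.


Sign bit: 0 (positive)
Magnitude: 4 = 0000100
= 00000100


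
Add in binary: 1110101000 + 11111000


Align and add column by column (LSB to MSB, carry propagating):
  01110101000
+ 00011111000
  -----------
  col 0: 0 + 0 + 0 (carry in) = 0 → bit 0, carry out 0
  col 1: 0 + 0 + 0 (carry in) = 0 → bit 0, carry out 0
  col 2: 0 + 0 + 0 (carry in) = 0 → bit 0, carry out 0
  col 3: 1 + 1 + 0 (carry in) = 2 → bit 0, carry out 1
  col 4: 0 + 1 + 1 (carry in) = 2 → bit 0, carry out 1
  col 5: 1 + 1 + 1 (carry in) = 3 → bit 1, carry out 1
  col 6: 0 + 1 + 1 (carry in) = 2 → bit 0, carry out 1
  col 7: 1 + 1 + 1 (carry in) = 3 → bit 1, carry out 1
  col 8: 1 + 0 + 1 (carry in) = 2 → bit 0, carry out 1
  col 9: 1 + 0 + 1 (carry in) = 2 → bit 0, carry out 1
  col 10: 0 + 0 + 1 (carry in) = 1 → bit 1, carry out 0
Reading bits MSB→LSB: 10010100000
Strip leading zeros: 10010100000
= 10010100000


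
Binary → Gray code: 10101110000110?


Binary: 10101110000110
Gray code: G = B XOR (B >> 1)
B >> 1 = 01010111000011
10101110000110 XOR 01010111000011:
  1 XOR 0 = 1
  0 XOR 1 = 1
  1 XOR 0 = 1
  0 XOR 1 = 1
  1 XOR 0 = 1
  1 XOR 1 = 0
  1 XOR 1 = 0
  0 XOR 1 = 1
  0 XOR 0 = 0
  0 XOR 0 = 0
  0 XOR 0 = 0
  1 XOR 0 = 1
  1 XOR 1 = 0
  0 XOR 1 = 1
= 11111001000101


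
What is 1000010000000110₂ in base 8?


Group into 3-bit groups: 001000010000000110
  001 = 1
  000 = 0
  010 = 2
  000 = 0
  000 = 0
  110 = 6
= 0o102006


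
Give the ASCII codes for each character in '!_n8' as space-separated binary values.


String: '!_n8'  (4 characters)
Per-character ASCII lookup:
  '!': special character: '!' = 33 → 100001
  '_': special character: '_' = 95 → 1011111
  'n': lowercase starts at 97: 'n' = 97 + 13 = 110 → 1101110
  '8': digits start at 48: '8' = 48 + 8 = 56 → 111000
= 100001 1011111 1101110 111000


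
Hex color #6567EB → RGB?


Hex: #6567EB
R = 65₁₆ = 101
G = 67₁₆ = 103
B = EB₁₆ = 235
= RGB(101, 103, 235)


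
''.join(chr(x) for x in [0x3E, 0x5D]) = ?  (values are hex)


Codes (hex): 0x3E 0x5D
Per-code ASCII lookup:
  0x3E = 62  (special character) → '>'
  0x5D = 93  (special character) → ']'
= '>]'


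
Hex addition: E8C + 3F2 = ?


Align and add column by column (LSB to MSB, each column mod 16 with carry):
  0E8C
+ 03F2
  ----
  col 0: C(12) + 2(2) + 0 (carry in) = 14 → E(14), carry out 0
  col 1: 8(8) + F(15) + 0 (carry in) = 23 → 7(7), carry out 1
  col 2: E(14) + 3(3) + 1 (carry in) = 18 → 2(2), carry out 1
  col 3: 0(0) + 0(0) + 1 (carry in) = 1 → 1(1), carry out 0
Reading digits MSB→LSB: 127E
Strip leading zeros: 127E
= 0x127E


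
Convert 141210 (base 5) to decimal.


Positional values (base 5):
  0 × 5^0 = 0 × 1 = 0
  1 × 5^1 = 1 × 5 = 5
  2 × 5^2 = 2 × 25 = 50
  1 × 5^3 = 1 × 125 = 125
  4 × 5^4 = 4 × 625 = 2500
  1 × 5^5 = 1 × 3125 = 3125
Sum = 0 + 5 + 50 + 125 + 2500 + 3125
= 5805


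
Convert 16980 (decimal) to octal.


Divide by 8 repeatedly:
16980 ÷ 8 = 2122 remainder 4
2122 ÷ 8 = 265 remainder 2
265 ÷ 8 = 33 remainder 1
33 ÷ 8 = 4 remainder 1
4 ÷ 8 = 0 remainder 4
Reading remainders bottom-up:
= 0o41124


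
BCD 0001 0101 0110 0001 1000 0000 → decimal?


Each 4-bit group → digit:
  0001 → 1
  0101 → 5
  0110 → 6
  0001 → 1
  1000 → 8
  0000 → 0
= 156180


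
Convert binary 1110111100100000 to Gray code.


Binary: 1110111100100000
Gray code: G = B XOR (B >> 1)
B >> 1 = 0111011110010000
1110111100100000 XOR 0111011110010000:
  1 XOR 0 = 1
  1 XOR 1 = 0
  1 XOR 1 = 0
  0 XOR 1 = 1
  1 XOR 0 = 1
  1 XOR 1 = 0
  1 XOR 1 = 0
  1 XOR 1 = 0
  0 XOR 1 = 1
  0 XOR 0 = 0
  1 XOR 0 = 1
  0 XOR 1 = 1
  0 XOR 0 = 0
  0 XOR 0 = 0
  0 XOR 0 = 0
  0 XOR 0 = 0
= 1001100010110000


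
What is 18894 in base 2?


Divide by 2 repeatedly:
18894 ÷ 2 = 9447 remainder 0
9447 ÷ 2 = 4723 remainder 1
4723 ÷ 2 = 2361 remainder 1
2361 ÷ 2 = 1180 remainder 1
1180 ÷ 2 = 590 remainder 0
590 ÷ 2 = 295 remainder 0
295 ÷ 2 = 147 remainder 1
147 ÷ 2 = 73 remainder 1
73 ÷ 2 = 36 remainder 1
36 ÷ 2 = 18 remainder 0
18 ÷ 2 = 9 remainder 0
9 ÷ 2 = 4 remainder 1
4 ÷ 2 = 2 remainder 0
2 ÷ 2 = 1 remainder 0
1 ÷ 2 = 0 remainder 1
Reading remainders bottom-up:
= 100100111001110


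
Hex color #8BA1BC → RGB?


Hex: #8BA1BC
R = 8B₁₆ = 139
G = A1₁₆ = 161
B = BC₁₆ = 188
= RGB(139, 161, 188)


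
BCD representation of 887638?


Each digit → 4-bit binary:
  8 → 1000
  8 → 1000
  7 → 0111
  6 → 0110
  3 → 0011
  8 → 1000
= 1000 1000 0111 0110 0011 1000


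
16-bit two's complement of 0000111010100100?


Original: 0000111010100100
Step 1 - Invert all bits: 1111000101011011
Step 2 - Add 1: 1111000101011011 + 1
= 1111000101011100 (represents -3748)


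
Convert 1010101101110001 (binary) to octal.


Group into 3-bit groups: 001010101101110001
  001 = 1
  010 = 2
  101 = 5
  101 = 5
  110 = 6
  001 = 1
= 0o125561


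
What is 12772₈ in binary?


Each octal digit → 3 binary bits:
  1 = 001
  2 = 010
  7 = 111
  7 = 111
  2 = 010
Concatenate: 001 010 111 111 010
= 001010111111010


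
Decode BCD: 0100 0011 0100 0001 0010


Each 4-bit group → digit:
  0100 → 4
  0011 → 3
  0100 → 4
  0001 → 1
  0010 → 2
= 43412


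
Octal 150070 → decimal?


Positional values:
Position 0: 0 × 8^0 = 0
Position 1: 7 × 8^1 = 56
Position 2: 0 × 8^2 = 0
Position 3: 0 × 8^3 = 0
Position 4: 5 × 8^4 = 20480
Position 5: 1 × 8^5 = 32768
Sum = 0 + 56 + 0 + 0 + 20480 + 32768
= 53304


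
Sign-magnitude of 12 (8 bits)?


Sign bit: 0 (positive)
Magnitude: 12 = 0001100
= 00001100


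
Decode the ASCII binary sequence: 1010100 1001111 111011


Codes (binary): 1010100 1001111 111011
Per-code ASCII lookup:
  1010100 = 84  (range 65-90: uppercase, 84 - 65 = 19) → 'T'
  1001111 = 79  (range 65-90: uppercase, 79 - 65 = 14) → 'O'
  111011 = 59  (special character) → ';'
= 'TO;'


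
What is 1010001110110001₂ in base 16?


Group into 4-bit nibbles: 1010001110110001
  1010 = A
  0011 = 3
  1011 = B
  0001 = 1
= 0xA3B1


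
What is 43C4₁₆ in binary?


Each hex digit → 4 binary bits:
  4 = 0100
  3 = 0011
  C = 1100
  4 = 0100
Concatenate: 0100 0011 1100 0100
= 0100001111000100


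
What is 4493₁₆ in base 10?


Positional values:
Position 0: 3 × 16^0 = 3 × 1 = 3
Position 1: 9 × 16^1 = 9 × 16 = 144
Position 2: 4 × 16^2 = 4 × 256 = 1024
Position 3: 4 × 16^3 = 4 × 4096 = 16384
Sum = 3 + 144 + 1024 + 16384
= 17555


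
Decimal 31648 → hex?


Divide by 16 repeatedly:
31648 ÷ 16 = 1978 remainder 0 (0)
1978 ÷ 16 = 123 remainder 10 (A)
123 ÷ 16 = 7 remainder 11 (B)
7 ÷ 16 = 0 remainder 7 (7)
Reading remainders bottom-up:
= 0x7BA0


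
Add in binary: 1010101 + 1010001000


Align and add column by column (LSB to MSB, carry propagating):
  00001010101
+ 01010001000
  -----------
  col 0: 1 + 0 + 0 (carry in) = 1 → bit 1, carry out 0
  col 1: 0 + 0 + 0 (carry in) = 0 → bit 0, carry out 0
  col 2: 1 + 0 + 0 (carry in) = 1 → bit 1, carry out 0
  col 3: 0 + 1 + 0 (carry in) = 1 → bit 1, carry out 0
  col 4: 1 + 0 + 0 (carry in) = 1 → bit 1, carry out 0
  col 5: 0 + 0 + 0 (carry in) = 0 → bit 0, carry out 0
  col 6: 1 + 0 + 0 (carry in) = 1 → bit 1, carry out 0
  col 7: 0 + 1 + 0 (carry in) = 1 → bit 1, carry out 0
  col 8: 0 + 0 + 0 (carry in) = 0 → bit 0, carry out 0
  col 9: 0 + 1 + 0 (carry in) = 1 → bit 1, carry out 0
  col 10: 0 + 0 + 0 (carry in) = 0 → bit 0, carry out 0
Reading bits MSB→LSB: 01011011101
Strip leading zeros: 1011011101
= 1011011101


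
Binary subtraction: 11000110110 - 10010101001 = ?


Align and subtract column by column (LSB to MSB, borrowing when needed):
  11000110110
- 10010101001
  -----------
  col 0: (0 - 0 borrow-in) - 1 → borrow from next column: (0+2) - 1 = 1, borrow out 1
  col 1: (1 - 1 borrow-in) - 0 → 0 - 0 = 0, borrow out 0
  col 2: (1 - 0 borrow-in) - 0 → 1 - 0 = 1, borrow out 0
  col 3: (0 - 0 borrow-in) - 1 → borrow from next column: (0+2) - 1 = 1, borrow out 1
  col 4: (1 - 1 borrow-in) - 0 → 0 - 0 = 0, borrow out 0
  col 5: (1 - 0 borrow-in) - 1 → 1 - 1 = 0, borrow out 0
  col 6: (0 - 0 borrow-in) - 0 → 0 - 0 = 0, borrow out 0
  col 7: (0 - 0 borrow-in) - 1 → borrow from next column: (0+2) - 1 = 1, borrow out 1
  col 8: (0 - 1 borrow-in) - 0 → borrow from next column: (-1+2) - 0 = 1, borrow out 1
  col 9: (1 - 1 borrow-in) - 0 → 0 - 0 = 0, borrow out 0
  col 10: (1 - 0 borrow-in) - 1 → 1 - 1 = 0, borrow out 0
Reading bits MSB→LSB: 00110001101
Strip leading zeros: 110001101
= 110001101


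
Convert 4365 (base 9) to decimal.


Positional values (base 9):
  5 × 9^0 = 5 × 1 = 5
  6 × 9^1 = 6 × 9 = 54
  3 × 9^2 = 3 × 81 = 243
  4 × 9^3 = 4 × 729 = 2916
Sum = 5 + 54 + 243 + 2916
= 3218


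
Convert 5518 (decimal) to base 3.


Divide by 3 repeatedly:
5518 ÷ 3 = 1839 remainder 1
1839 ÷ 3 = 613 remainder 0
613 ÷ 3 = 204 remainder 1
204 ÷ 3 = 68 remainder 0
68 ÷ 3 = 22 remainder 2
22 ÷ 3 = 7 remainder 1
7 ÷ 3 = 2 remainder 1
2 ÷ 3 = 0 remainder 2
Reading remainders bottom-up:
= 21120101


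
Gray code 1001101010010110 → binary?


Gray code: 1001101010010110
MSB stays the same: 1
Each subsequent bit = prev_binary XOR current_gray:
  B[1] = 1 XOR 0 = 1
  B[2] = 1 XOR 0 = 1
  B[3] = 1 XOR 1 = 0
  B[4] = 0 XOR 1 = 1
  B[5] = 1 XOR 0 = 1
  B[6] = 1 XOR 1 = 0
  B[7] = 0 XOR 0 = 0
  B[8] = 0 XOR 1 = 1
  B[9] = 1 XOR 0 = 1
  B[10] = 1 XOR 0 = 1
  B[11] = 1 XOR 1 = 0
  B[12] = 0 XOR 0 = 0
  B[13] = 0 XOR 1 = 1
  B[14] = 1 XOR 1 = 0
  B[15] = 0 XOR 0 = 0
= 1110110011100100 (60644 decimal)


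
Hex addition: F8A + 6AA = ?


Align and add column by column (LSB to MSB, each column mod 16 with carry):
  0F8A
+ 06AA
  ----
  col 0: A(10) + A(10) + 0 (carry in) = 20 → 4(4), carry out 1
  col 1: 8(8) + A(10) + 1 (carry in) = 19 → 3(3), carry out 1
  col 2: F(15) + 6(6) + 1 (carry in) = 22 → 6(6), carry out 1
  col 3: 0(0) + 0(0) + 1 (carry in) = 1 → 1(1), carry out 0
Reading digits MSB→LSB: 1634
Strip leading zeros: 1634
= 0x1634


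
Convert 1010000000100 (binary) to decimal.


Positional values:
Bit 2: 1 × 2^2 = 4
Bit 10: 1 × 2^10 = 1024
Bit 12: 1 × 2^12 = 4096
Sum = 4 + 1024 + 4096
= 5124


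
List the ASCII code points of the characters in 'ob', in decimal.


String: 'ob'  (2 characters)
Per-character ASCII lookup:
  'o': lowercase starts at 97: 'o' = 97 + 14 = 111
  'b': lowercase starts at 97: 'b' = 97 + 1 = 98
= 111 98


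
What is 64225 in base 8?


Divide by 8 repeatedly:
64225 ÷ 8 = 8028 remainder 1
8028 ÷ 8 = 1003 remainder 4
1003 ÷ 8 = 125 remainder 3
125 ÷ 8 = 15 remainder 5
15 ÷ 8 = 1 remainder 7
1 ÷ 8 = 0 remainder 1
Reading remainders bottom-up:
= 0o175341


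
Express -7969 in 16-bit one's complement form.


Original: 0001111100100001
Invert all bits:
  bit 0: 0 → 1
  bit 1: 0 → 1
  bit 2: 0 → 1
  bit 3: 1 → 0
  bit 4: 1 → 0
  bit 5: 1 → 0
  bit 6: 1 → 0
  bit 7: 1 → 0
  bit 8: 0 → 1
  bit 9: 0 → 1
  bit 10: 1 → 0
  bit 11: 0 → 1
  bit 12: 0 → 1
  bit 13: 0 → 1
  bit 14: 0 → 1
  bit 15: 1 → 0
= 1110000011011110


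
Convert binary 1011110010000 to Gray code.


Binary: 1011110010000
Gray code: G = B XOR (B >> 1)
B >> 1 = 0101111001000
1011110010000 XOR 0101111001000:
  1 XOR 0 = 1
  0 XOR 1 = 1
  1 XOR 0 = 1
  1 XOR 1 = 0
  1 XOR 1 = 0
  1 XOR 1 = 0
  0 XOR 1 = 1
  0 XOR 0 = 0
  1 XOR 0 = 1
  0 XOR 1 = 1
  0 XOR 0 = 0
  0 XOR 0 = 0
  0 XOR 0 = 0
= 1110001011000


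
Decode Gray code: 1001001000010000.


Gray code: 1001001000010000
MSB stays the same: 1
Each subsequent bit = prev_binary XOR current_gray:
  B[1] = 1 XOR 0 = 1
  B[2] = 1 XOR 0 = 1
  B[3] = 1 XOR 1 = 0
  B[4] = 0 XOR 0 = 0
  B[5] = 0 XOR 0 = 0
  B[6] = 0 XOR 1 = 1
  B[7] = 1 XOR 0 = 1
  B[8] = 1 XOR 0 = 1
  B[9] = 1 XOR 0 = 1
  B[10] = 1 XOR 0 = 1
  B[11] = 1 XOR 1 = 0
  B[12] = 0 XOR 0 = 0
  B[13] = 0 XOR 0 = 0
  B[14] = 0 XOR 0 = 0
  B[15] = 0 XOR 0 = 0
= 1110001111100000 (58336 decimal)
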